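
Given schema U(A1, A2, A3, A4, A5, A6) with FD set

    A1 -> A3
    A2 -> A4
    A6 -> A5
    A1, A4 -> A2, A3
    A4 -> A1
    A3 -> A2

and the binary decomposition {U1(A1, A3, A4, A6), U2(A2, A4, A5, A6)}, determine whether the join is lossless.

Common attributes: U1 ∩ U2 = {A4, A6}.
Closure of {A4, A6}: A6 → A5 applies, adding A5; A4 → A1 applies, adding A1; A1 → A3 applies, adding A3; A1, A4 → A2, A3 applies, adding A2. So (A4, A6)⁺ = {A1, A2, A3, A4, A5, A6}.
This closure contains every attribute of U1, so U1 ∩ U2 → U1. The join is lossless.

Yes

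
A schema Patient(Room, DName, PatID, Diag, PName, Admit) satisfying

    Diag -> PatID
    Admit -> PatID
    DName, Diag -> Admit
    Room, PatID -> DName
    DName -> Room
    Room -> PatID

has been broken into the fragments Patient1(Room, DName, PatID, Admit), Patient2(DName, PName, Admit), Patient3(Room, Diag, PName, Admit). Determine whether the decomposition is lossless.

Yes

Chase test. Columns are Room, DName, PatID, Diag, PName, Admit; row i has aⱼ where attribute j ∈ Patienti, else bᵢⱼ.
Initial tableau (one row per fragment):
  row 1: a1 a2 a3 b14 b15 a6
  row 2: b21 a2 b23 b24 a5 a6
  row 3: a1 b32 b33 a4 a5 a6
Rows 1 and 2 agree on Admit; apply Admit→PatID and equate their PatID entries.
Rows 1 and 3 agree on Admit; apply Admit→PatID and equate their PatID entries.
Rows 1 and 3 agree on Room, PatID; apply Room, PatID→DName and equate their DName entries.
Rows 1 and 2 agree on DName; apply DName→Room and equate their Room entries.
Row 3 is now all distinguished symbols — the join is lossless.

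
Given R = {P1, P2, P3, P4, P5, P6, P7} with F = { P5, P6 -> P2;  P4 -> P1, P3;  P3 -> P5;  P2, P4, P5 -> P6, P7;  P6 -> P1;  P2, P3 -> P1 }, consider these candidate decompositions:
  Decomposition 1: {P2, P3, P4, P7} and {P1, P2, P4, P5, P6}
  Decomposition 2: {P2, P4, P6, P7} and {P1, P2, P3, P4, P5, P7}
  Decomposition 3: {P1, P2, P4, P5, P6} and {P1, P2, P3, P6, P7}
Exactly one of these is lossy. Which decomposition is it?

Decomposition 1: common = {P2, P4}, closure = {P1, P2, P3, P4, P5, P6, P7} → lossless.
Decomposition 2: common = {P2, P4, P7}, closure = {P1, P2, P3, P4, P5, P6, P7} → lossless.
Decomposition 3: common = {P1, P2, P6}, closure = {P1, P2, P6} → lossy.

Decomposition 3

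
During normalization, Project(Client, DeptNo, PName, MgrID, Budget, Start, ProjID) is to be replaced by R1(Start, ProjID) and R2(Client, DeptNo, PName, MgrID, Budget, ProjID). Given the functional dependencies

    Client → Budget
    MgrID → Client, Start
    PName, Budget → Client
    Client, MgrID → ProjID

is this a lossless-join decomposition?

No

Common attributes: R1 ∩ R2 = {ProjID}.
No dependency enlarges {ProjID}, so (ProjID)⁺ = {ProjID}.
The closure contains neither all of R1 = {Start, ProjID} nor all of R2 = {Client, DeptNo, PName, MgrID, Budget, ProjID}, so the common attributes are not a superkey of either fragment. The join is lossy.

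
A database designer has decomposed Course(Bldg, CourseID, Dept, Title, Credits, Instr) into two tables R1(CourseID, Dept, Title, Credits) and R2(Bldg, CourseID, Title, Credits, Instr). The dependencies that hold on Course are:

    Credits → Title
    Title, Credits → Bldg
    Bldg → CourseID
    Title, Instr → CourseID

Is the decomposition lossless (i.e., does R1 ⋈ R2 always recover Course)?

No

Common attributes: R1 ∩ R2 = {CourseID, Title, Credits}.
Closure of {CourseID, Title, Credits}: Title, Credits → Bldg applies, adding Bldg. So (CourseID, Title, Credits)⁺ = {Bldg, CourseID, Title, Credits}.
The closure contains neither all of R1 = {CourseID, Dept, Title, Credits} nor all of R2 = {Bldg, CourseID, Title, Credits, Instr}, so the common attributes are not a superkey of either fragment. The join is lossy.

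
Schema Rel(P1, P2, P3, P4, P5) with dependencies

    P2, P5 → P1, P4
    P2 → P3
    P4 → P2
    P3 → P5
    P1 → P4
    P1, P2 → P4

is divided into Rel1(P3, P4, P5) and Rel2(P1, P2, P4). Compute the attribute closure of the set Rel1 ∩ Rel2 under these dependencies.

Rel1 ∩ Rel2 = {P4}.
P4 → P2 applies, adding P2
P2 → P3 applies, adding P3
P3 → P5 applies, adding P5
P2, P5 → P1, P4 applies, adding P1
Closure: {P1, P2, P3, P4, P5}.

P1, P2, P3, P4, P5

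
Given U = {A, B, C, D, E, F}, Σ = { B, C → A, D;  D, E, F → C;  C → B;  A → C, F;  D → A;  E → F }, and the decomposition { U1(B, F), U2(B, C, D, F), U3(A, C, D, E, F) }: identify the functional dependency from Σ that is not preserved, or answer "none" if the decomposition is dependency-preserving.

B, C → A, D: restricted closure across fragments reaches A, D.
D, E, F → C lies within U3.
C → B lies within U2.
A → C, F lies within U3.
D → A lies within U3.
E → F lies within U3.
Every dependency is enforceable on the fragments, so the decomposition is dependency-preserving.

none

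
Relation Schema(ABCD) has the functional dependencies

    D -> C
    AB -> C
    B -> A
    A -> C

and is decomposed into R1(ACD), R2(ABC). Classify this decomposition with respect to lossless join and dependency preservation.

lossy but dependency-preserving

Lossless test: (AC)⁺ = {AC}, which is a superkey of neither fragment — lossy.
Dependency preservation: every FD's attributes lie within a single fragment, so each can be enforced locally — preserved.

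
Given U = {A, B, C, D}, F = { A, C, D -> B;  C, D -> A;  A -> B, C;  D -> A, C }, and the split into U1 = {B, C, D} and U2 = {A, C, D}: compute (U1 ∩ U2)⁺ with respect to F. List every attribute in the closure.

A, B, C, D

U1 ∩ U2 = {C, D}.
C, D → A applies, adding A
A → B, C applies, adding B
Closure: {A, B, C, D}.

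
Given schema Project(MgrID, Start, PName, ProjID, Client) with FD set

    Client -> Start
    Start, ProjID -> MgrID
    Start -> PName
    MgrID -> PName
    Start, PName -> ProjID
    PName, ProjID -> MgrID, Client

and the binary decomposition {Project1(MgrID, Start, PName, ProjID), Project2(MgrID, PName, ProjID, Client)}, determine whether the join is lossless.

Yes

Common attributes: Project1 ∩ Project2 = {MgrID, PName, ProjID}.
Closure of {MgrID, PName, ProjID}: PName, ProjID → MgrID, Client applies, adding Client; Client → Start applies, adding Start. So (MgrID, PName, ProjID)⁺ = {MgrID, Start, PName, ProjID, Client}.
This closure contains every attribute of Project1, so Project1 ∩ Project2 → Project1. The join is lossless.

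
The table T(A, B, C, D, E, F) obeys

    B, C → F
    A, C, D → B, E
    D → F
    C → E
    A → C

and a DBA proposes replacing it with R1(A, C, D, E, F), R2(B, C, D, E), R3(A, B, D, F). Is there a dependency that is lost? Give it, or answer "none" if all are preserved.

B, C → F

Check B, C → F: no single fragment contains all of {B, C, F}, and the restricted closure of {B, C} across the fragments never reaches {F}.
A, C, D → B, E is preserved.
D → F is preserved.
C → E is preserved.
A → C is preserved.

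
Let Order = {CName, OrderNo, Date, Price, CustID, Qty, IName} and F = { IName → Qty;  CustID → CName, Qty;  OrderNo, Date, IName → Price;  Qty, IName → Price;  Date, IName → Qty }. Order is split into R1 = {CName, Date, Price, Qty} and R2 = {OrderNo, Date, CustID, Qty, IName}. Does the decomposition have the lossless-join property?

Common attributes: R1 ∩ R2 = {Date, Qty}.
No dependency enlarges {Date, Qty}, so (Date, Qty)⁺ = {Date, Qty}.
The closure contains neither all of R1 = {CName, Date, Price, Qty} nor all of R2 = {OrderNo, Date, CustID, Qty, IName}, so the common attributes are not a superkey of either fragment. The join is lossy.

No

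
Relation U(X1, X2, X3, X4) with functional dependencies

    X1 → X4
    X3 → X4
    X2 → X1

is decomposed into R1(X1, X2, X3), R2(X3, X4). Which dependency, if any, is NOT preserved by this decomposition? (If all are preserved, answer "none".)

X1 → X4

Check X1 → X4: no single fragment contains all of {X1, X4}, and the restricted closure of {X1} across the fragments never reaches {X4}.
X3 → X4 is preserved.
X2 → X1 is preserved.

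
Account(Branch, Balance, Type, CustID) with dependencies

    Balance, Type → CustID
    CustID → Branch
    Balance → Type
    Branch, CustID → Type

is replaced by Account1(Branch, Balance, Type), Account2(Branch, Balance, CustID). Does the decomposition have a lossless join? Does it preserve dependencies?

lossless but not dependency-preserving

Lossless test: (Branch, Balance)⁺ = {Branch, Balance, Type, CustID}, which contains all of one fragment — lossless.
Dependency preservation: the restricted closure of {Branch, CustID} across the fragments never reaches {Type}, so Branch, CustID → Type cannot be enforced without a join — not preserved.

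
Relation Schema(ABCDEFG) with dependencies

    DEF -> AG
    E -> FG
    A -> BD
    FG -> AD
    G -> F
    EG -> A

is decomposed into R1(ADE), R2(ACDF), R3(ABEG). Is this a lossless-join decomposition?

Chase test. Columns are ABCDEFG; row i has aⱼ where attribute j ∈ Ri, else bᵢⱼ.
Initial tableau (one row per fragment):
  row 1: a1 b12 b13 a4 a5 b16 b17
  row 2: a1 b22 a3 a4 b25 a6 b27
  row 3: a1 a2 b33 b34 a5 b36 a7
Rows 1 and 3 agree on E; apply E→FG and equate their FG entries.
Rows 1 and 2 agree on A; apply A→BD and equate their BD entries.
Rows 1 and 3 agree on A; apply A→BD and equate their BD entries.
No row becomes fully distinguished — the join is lossy.

No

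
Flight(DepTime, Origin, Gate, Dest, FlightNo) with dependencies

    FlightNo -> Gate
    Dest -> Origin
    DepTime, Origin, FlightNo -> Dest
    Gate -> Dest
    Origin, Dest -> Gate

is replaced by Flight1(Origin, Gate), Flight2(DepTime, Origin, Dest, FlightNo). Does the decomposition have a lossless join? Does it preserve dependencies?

Lossless test: (Origin)⁺ = {Origin}, which is a superkey of neither fragment — lossy.
Dependency preservation: the restricted closure of {FlightNo} across the fragments never reaches {Gate}, so FlightNo → Gate cannot be enforced without a join — not preserved.

lossy and not dependency-preserving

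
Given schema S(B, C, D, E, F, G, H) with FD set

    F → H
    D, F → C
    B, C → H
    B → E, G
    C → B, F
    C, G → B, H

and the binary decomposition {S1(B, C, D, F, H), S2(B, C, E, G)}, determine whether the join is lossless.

Common attributes: S1 ∩ S2 = {B, C}.
Closure of {B, C}: B, C → H applies, adding H; B → E, G applies, adding E, G; C → B, F applies, adding F. So (B, C)⁺ = {B, C, E, F, G, H}.
This closure contains every attribute of S2, so S1 ∩ S2 → S2. The join is lossless.

Yes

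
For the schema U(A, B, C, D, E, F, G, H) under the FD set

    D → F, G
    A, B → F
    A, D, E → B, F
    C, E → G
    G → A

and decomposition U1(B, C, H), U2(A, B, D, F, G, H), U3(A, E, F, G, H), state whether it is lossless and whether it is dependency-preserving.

Lossless test (chase): applying each FD to every pair of rows produces no changes in the tableau, so no row becomes fully distinguished — the join is lossy.
Dependency preservation: the restricted closure of {A, D, E} across the fragments never reaches {B, F}, so A, D, E → B, F cannot be enforced without a join — not preserved.

lossy and not dependency-preserving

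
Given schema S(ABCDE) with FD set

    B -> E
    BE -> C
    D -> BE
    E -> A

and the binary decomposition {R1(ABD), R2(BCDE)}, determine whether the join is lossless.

Common attributes: R1 ∩ R2 = {BD}.
Closure of {BD}: B → E applies, adding E; BE → C applies, adding C; E → A applies, adding A. So (BD)⁺ = {ABCDE}.
This closure contains every attribute of R1, so R1 ∩ R2 → R1. The join is lossless.

Yes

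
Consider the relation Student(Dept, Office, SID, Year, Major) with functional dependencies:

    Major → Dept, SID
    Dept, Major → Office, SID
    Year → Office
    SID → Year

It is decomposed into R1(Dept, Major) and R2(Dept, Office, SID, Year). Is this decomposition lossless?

Common attributes: R1 ∩ R2 = {Dept}.
No dependency enlarges {Dept}, so (Dept)⁺ = {Dept}.
The closure contains neither all of R1 = {Dept, Major} nor all of R2 = {Dept, Office, SID, Year}, so the common attributes are not a superkey of either fragment. The join is lossy.

No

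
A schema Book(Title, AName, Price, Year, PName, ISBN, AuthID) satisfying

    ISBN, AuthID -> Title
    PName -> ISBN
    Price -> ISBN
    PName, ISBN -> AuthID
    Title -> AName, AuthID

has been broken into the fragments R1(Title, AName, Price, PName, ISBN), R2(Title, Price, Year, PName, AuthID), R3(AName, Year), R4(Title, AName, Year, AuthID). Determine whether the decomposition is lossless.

Yes

Chase test. Columns are Title, AName, Price, Year, PName, ISBN, AuthID; row i has aⱼ where attribute j ∈ Ri, else bᵢⱼ.
Initial tableau (one row per fragment):
  row 1: a1 a2 a3 b14 a5 a6 b17
  row 2: a1 b22 a3 a4 a5 b26 a7
  row 3: b31 a2 b33 a4 b35 b36 b37
  row 4: a1 a2 b43 a4 b45 b46 a7
Rows 1 and 2 agree on PName; apply PName→ISBN and equate their ISBN entries.
Rows 1 and 2 agree on PName, ISBN; apply PName, ISBN→AuthID and equate their AuthID entries.
Rows 1 and 2 agree on Title; apply Title→AName, AuthID and equate their AName, AuthID entries.
Row 2 is now all distinguished symbols — the join is lossless.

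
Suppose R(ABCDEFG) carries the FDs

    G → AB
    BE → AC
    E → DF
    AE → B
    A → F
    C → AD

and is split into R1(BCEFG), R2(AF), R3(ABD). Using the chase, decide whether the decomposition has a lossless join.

No

Chase test. Columns are ABCDEFG; row i has aⱼ where attribute j ∈ Ri, else bᵢⱼ.
Initial tableau (one row per fragment):
  row 1: b11 a2 a3 b14 a5 a6 a7
  row 2: a1 b22 b23 b24 b25 a6 b27
  row 3: a1 a2 b33 a4 b35 b36 b37
Rows 2 and 3 agree on A; apply A→F and equate their F entries.
No row becomes fully distinguished — the join is lossy.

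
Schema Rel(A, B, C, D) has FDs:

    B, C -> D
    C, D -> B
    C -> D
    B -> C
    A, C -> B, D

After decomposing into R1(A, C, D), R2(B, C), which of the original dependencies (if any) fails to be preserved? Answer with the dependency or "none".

B, C → D: restricted closure across fragments reaches D.
C, D → B: restricted closure across fragments reaches B.
C → D lies within R1.
B → C lies within R2.
A, C → B, D: restricted closure across fragments reaches B, D.
Every dependency is enforceable on the fragments, so the decomposition is dependency-preserving.

none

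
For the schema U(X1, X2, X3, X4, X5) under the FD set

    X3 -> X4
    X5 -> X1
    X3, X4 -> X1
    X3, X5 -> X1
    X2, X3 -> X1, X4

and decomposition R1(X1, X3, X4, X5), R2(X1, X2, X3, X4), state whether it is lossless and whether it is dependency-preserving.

lossy but dependency-preserving

Lossless test: (X1, X3, X4)⁺ = {X1, X3, X4}, which is a superkey of neither fragment — lossy.
Dependency preservation: every FD's attributes lie within a single fragment, so each can be enforced locally — preserved.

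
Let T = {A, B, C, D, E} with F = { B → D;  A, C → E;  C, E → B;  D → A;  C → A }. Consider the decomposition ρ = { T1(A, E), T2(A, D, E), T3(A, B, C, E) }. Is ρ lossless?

No

Chase test. Columns are A, B, C, D, E; row i has aⱼ where attribute j ∈ Ti, else bᵢⱼ.
Initial tableau (one row per fragment):
  row 1: a1 b12 b13 b14 a5
  row 2: a1 b22 b23 a4 a5
  row 3: a1 a2 a3 b34 a5
No row becomes fully distinguished — the join is lossy.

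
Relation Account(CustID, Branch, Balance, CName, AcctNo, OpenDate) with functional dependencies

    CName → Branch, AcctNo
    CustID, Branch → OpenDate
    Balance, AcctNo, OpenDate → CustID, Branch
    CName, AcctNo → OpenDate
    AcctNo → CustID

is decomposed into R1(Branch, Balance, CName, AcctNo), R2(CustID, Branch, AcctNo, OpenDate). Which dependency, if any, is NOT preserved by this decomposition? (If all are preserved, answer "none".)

Check Balance, AcctNo, OpenDate → CustID, Branch: no single fragment contains all of {CustID, Branch, Balance, AcctNo, OpenDate}, and the restricted closure of {Balance, AcctNo, OpenDate} across the fragments never reaches {CustID, Branch}.
CName → Branch, AcctNo is preserved.
CustID, Branch → OpenDate is preserved.
CName, AcctNo → OpenDate is preserved.
AcctNo → CustID is preserved.

Balance, AcctNo, OpenDate → CustID, Branch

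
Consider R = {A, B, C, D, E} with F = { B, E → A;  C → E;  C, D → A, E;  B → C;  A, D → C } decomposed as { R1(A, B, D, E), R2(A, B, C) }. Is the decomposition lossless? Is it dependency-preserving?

Lossless test: (A, B)⁺ = {A, B, C, E}, which contains all of one fragment — lossless.
Dependency preservation: the restricted closure of {C} across the fragments never reaches {E}, so C → E cannot be enforced without a join — not preserved.

lossless but not dependency-preserving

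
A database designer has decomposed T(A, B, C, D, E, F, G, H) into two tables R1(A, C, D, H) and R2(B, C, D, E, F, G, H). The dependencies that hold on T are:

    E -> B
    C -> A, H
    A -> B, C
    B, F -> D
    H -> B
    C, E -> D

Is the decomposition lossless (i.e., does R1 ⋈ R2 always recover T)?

Yes

Common attributes: R1 ∩ R2 = {C, D, H}.
Closure of {C, D, H}: C → A, H applies, adding A; A → B, C applies, adding B. So (C, D, H)⁺ = {A, B, C, D, H}.
This closure contains every attribute of R1, so R1 ∩ R2 → R1. The join is lossless.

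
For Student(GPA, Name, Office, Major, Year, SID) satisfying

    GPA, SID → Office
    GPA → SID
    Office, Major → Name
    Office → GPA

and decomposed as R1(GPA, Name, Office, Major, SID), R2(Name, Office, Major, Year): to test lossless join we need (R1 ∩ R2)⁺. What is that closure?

GPA, Name, Office, Major, SID

R1 ∩ R2 = {Name, Office, Major}.
Office → GPA applies, adding GPA
GPA → SID applies, adding SID
Closure: {GPA, Name, Office, Major, SID}.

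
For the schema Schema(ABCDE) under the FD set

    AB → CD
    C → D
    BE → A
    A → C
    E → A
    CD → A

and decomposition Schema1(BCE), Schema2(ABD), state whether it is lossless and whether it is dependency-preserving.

lossy and not dependency-preserving

Lossless test: (B)⁺ = {B}, which is a superkey of neither fragment — lossy.
Dependency preservation: the restricted closure of {AB} across the fragments never reaches {CD}, so AB → CD cannot be enforced without a join — not preserved.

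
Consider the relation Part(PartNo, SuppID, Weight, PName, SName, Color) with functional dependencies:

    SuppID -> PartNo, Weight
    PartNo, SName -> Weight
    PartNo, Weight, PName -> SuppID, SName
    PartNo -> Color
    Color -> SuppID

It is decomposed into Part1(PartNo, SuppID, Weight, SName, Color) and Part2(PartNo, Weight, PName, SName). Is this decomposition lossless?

Yes

Common attributes: Part1 ∩ Part2 = {PartNo, Weight, SName}.
Closure of {PartNo, Weight, SName}: PartNo → Color applies, adding Color; Color → SuppID applies, adding SuppID. So (PartNo, Weight, SName)⁺ = {PartNo, SuppID, Weight, SName, Color}.
This closure contains every attribute of Part1, so Part1 ∩ Part2 → Part1. The join is lossless.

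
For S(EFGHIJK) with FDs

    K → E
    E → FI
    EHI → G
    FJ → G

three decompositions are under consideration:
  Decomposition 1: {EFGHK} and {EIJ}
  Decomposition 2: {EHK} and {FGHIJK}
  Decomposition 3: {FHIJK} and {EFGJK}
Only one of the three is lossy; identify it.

Decomposition 1

Decomposition 1: common = {E}, closure = {EFI} → lossy.
Decomposition 2: common = {HK}, closure = {EFGHIK} → lossless.
Decomposition 3: common = {FJK}, closure = {EFGIJK} → lossless.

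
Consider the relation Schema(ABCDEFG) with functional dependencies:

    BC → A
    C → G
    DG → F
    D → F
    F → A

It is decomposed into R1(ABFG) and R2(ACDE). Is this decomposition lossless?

Common attributes: R1 ∩ R2 = {A}.
No dependency enlarges {A}, so (A)⁺ = {A}.
The closure contains neither all of R1 = {ABFG} nor all of R2 = {ACDE}, so the common attributes are not a superkey of either fragment. The join is lossy.

No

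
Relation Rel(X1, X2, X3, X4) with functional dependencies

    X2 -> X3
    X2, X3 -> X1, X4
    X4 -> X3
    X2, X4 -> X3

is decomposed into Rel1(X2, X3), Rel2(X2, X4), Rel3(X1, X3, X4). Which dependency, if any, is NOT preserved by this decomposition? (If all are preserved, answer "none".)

Check X2, X3 → X1, X4: no single fragment contains all of {X1, X2, X3, X4}, and the restricted closure of {X2, X3} across the fragments never reaches {X1, X4}.
X2 → X3 is preserved.
X4 → X3 is preserved.
X2, X4 → X3 is preserved.

X2, X3 -> X1, X4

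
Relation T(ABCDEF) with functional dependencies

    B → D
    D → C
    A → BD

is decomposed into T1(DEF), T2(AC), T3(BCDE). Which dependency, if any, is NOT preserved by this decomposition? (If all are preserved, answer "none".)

A → BD

Check A → BD: no single fragment contains all of {ABD}, and the restricted closure of {A} across the fragments never reaches {BD}.
B → D is preserved.
D → C is preserved.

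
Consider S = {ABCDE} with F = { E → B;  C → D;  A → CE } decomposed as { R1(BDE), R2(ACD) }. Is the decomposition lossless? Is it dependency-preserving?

Lossless test: (D)⁺ = {D}, which is a superkey of neither fragment — lossy.
Dependency preservation: the restricted closure of {A} across the fragments never reaches {CE}, so A → CE cannot be enforced without a join — not preserved.

lossy and not dependency-preserving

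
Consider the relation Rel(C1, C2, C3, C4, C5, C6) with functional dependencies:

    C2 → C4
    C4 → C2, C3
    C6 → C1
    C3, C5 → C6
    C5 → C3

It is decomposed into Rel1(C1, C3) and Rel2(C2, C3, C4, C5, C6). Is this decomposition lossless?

No

Common attributes: Rel1 ∩ Rel2 = {C3}.
No dependency enlarges {C3}, so (C3)⁺ = {C3}.
The closure contains neither all of Rel1 = {C1, C3} nor all of Rel2 = {C2, C3, C4, C5, C6}, so the common attributes are not a superkey of either fragment. The join is lossy.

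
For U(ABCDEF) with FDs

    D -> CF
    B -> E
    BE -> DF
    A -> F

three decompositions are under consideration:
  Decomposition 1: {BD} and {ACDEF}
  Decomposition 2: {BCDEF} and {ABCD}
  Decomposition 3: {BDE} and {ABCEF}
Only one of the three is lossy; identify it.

Decomposition 1: common = {D}, closure = {CDF} → lossy.
Decomposition 2: common = {BCD}, closure = {BCDEF} → lossless.
Decomposition 3: common = {BE}, closure = {BCDEF} → lossless.

Decomposition 1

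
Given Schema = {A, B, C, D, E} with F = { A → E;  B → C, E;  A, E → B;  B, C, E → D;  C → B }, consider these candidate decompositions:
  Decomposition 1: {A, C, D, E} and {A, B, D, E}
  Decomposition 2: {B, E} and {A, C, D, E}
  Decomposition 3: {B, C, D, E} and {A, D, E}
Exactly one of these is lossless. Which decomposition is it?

Decomposition 1: common = {A, D, E}, closure = {A, B, C, D, E} → lossless.
Decomposition 2: common = {E}, closure = {E} → lossy.
Decomposition 3: common = {D, E}, closure = {D, E} → lossy.

Decomposition 1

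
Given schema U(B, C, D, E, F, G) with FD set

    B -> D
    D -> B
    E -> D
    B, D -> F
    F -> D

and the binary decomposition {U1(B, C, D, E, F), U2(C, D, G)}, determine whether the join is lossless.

Common attributes: U1 ∩ U2 = {C, D}.
Closure of {C, D}: D → B applies, adding B; B, D → F applies, adding F. So (C, D)⁺ = {B, C, D, F}.
The closure contains neither all of U1 = {B, C, D, E, F} nor all of U2 = {C, D, G}, so the common attributes are not a superkey of either fragment. The join is lossy.

No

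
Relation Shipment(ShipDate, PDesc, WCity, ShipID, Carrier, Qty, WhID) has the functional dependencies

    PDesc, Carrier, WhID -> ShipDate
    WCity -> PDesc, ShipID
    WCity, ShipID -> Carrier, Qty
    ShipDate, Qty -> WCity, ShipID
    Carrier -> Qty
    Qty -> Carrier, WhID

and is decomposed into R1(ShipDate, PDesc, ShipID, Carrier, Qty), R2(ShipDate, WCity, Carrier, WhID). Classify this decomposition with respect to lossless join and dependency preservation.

Lossless test: (ShipDate, Carrier)⁺ = {ShipDate, PDesc, WCity, ShipID, Carrier, Qty, WhID}, which contains all of one fragment — lossless.
Dependency preservation: PDesc, Carrier, WhID → ShipDate; WCity → PDesc, ShipID; WCity, ShipID → Carrier, Qty; ShipDate, Qty → WCity, ShipID; Qty → Carrier, WhID are not contained in any single fragment, but the restricted closure of each left-hand side across the fragments still reaches the right-hand side; the remaining FDs each lie inside some fragment. All dependencies are preserved.

lossless and dependency-preserving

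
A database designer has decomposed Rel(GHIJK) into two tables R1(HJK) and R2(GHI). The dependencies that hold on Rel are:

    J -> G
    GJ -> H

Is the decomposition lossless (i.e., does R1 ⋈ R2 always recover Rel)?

No

Common attributes: R1 ∩ R2 = {H}.
No dependency enlarges {H}, so (H)⁺ = {H}.
The closure contains neither all of R1 = {HJK} nor all of R2 = {GHI}, so the common attributes are not a superkey of either fragment. The join is lossy.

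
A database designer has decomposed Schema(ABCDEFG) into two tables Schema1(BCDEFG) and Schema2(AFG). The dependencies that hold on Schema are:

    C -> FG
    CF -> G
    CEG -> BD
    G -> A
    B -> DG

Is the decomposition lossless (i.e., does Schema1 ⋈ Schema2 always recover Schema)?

Common attributes: Schema1 ∩ Schema2 = {FG}.
Closure of {FG}: G → A applies, adding A. So (FG)⁺ = {AFG}.
This closure contains every attribute of Schema2, so Schema1 ∩ Schema2 → Schema2. The join is lossless.

Yes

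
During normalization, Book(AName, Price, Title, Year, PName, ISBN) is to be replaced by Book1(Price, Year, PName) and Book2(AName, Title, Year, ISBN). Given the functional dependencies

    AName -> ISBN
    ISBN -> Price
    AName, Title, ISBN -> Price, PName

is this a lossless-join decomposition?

No

Common attributes: Book1 ∩ Book2 = {Year}.
No dependency enlarges {Year}, so (Year)⁺ = {Year}.
The closure contains neither all of Book1 = {Price, Year, PName} nor all of Book2 = {AName, Title, Year, ISBN}, so the common attributes are not a superkey of either fragment. The join is lossy.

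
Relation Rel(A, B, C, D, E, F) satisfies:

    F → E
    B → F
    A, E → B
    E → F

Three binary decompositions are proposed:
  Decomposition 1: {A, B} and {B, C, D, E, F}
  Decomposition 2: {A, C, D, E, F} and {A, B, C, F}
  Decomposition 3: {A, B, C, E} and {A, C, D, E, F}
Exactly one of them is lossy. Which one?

Decomposition 1: common = {B}, closure = {B, E, F} → lossy.
Decomposition 2: common = {A, C, F}, closure = {A, B, C, E, F} → lossless.
Decomposition 3: common = {A, C, E}, closure = {A, B, C, E, F} → lossless.

Decomposition 1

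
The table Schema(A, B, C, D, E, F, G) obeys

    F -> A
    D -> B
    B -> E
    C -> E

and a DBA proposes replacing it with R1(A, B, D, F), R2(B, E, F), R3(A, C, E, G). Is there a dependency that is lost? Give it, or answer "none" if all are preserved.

none

F → A lies within R1.
D → B lies within R1.
B → E lies within R2.
C → E lies within R3.
Every dependency is enforceable on the fragments, so the decomposition is dependency-preserving.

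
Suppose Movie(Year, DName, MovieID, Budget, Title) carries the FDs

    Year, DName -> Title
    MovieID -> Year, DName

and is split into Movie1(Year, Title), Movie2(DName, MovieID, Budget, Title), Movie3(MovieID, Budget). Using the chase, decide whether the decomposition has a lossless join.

Chase test. Columns are Year, DName, MovieID, Budget, Title; row i has aⱼ where attribute j ∈ Moviei, else bᵢⱼ.
Initial tableau (one row per fragment):
  row 1: a1 b12 b13 b14 a5
  row 2: b21 a2 a3 a4 a5
  row 3: b31 b32 a3 a4 b35
Rows 2 and 3 agree on MovieID; apply MovieID→Year, DName and equate their Year, DName entries.
Rows 2 and 3 agree on Year, DName; apply Year, DName→Title and equate their Title entries.
No row becomes fully distinguished — the join is lossy.

No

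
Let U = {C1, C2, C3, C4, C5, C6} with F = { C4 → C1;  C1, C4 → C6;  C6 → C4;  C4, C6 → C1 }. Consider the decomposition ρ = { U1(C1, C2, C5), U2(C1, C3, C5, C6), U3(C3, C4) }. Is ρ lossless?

No

Chase test. Columns are C1, C2, C3, C4, C5, C6; row i has aⱼ where attribute j ∈ Ui, else bᵢⱼ.
Initial tableau (one row per fragment):
  row 1: a1 a2 b13 b14 a5 b16
  row 2: a1 b22 a3 b24 a5 a6
  row 3: b31 b32 a3 a4 b35 b36
No row becomes fully distinguished — the join is lossy.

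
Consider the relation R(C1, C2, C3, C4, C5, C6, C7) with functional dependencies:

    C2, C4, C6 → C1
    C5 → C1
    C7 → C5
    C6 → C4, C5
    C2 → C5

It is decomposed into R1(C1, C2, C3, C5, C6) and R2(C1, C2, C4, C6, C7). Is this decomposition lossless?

No

Common attributes: R1 ∩ R2 = {C1, C2, C6}.
Closure of {C1, C2, C6}: C6 → C4, C5 applies, adding C4, C5. So (C1, C2, C6)⁺ = {C1, C2, C4, C5, C6}.
The closure contains neither all of R1 = {C1, C2, C3, C5, C6} nor all of R2 = {C1, C2, C4, C6, C7}, so the common attributes are not a superkey of either fragment. The join is lossy.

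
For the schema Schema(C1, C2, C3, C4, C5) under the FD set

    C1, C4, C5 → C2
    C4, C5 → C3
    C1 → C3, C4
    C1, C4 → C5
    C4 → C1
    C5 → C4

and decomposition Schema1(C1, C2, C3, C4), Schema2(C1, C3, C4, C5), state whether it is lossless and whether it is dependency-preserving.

lossless and dependency-preserving

Lossless test: (C1, C3, C4)⁺ = {C1, C2, C3, C4, C5}, which contains all of one fragment — lossless.
Dependency preservation: C1, C4, C5 → C2 is not contained in any single fragment, but the restricted closure of its left-hand side across the fragments still reaches the right-hand side; the remaining FDs each lie inside some fragment. All dependencies are preserved.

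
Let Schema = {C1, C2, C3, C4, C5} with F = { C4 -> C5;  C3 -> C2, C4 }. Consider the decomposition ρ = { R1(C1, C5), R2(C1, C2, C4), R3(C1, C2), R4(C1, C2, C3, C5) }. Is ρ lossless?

Chase test. Columns are C1, C2, C3, C4, C5; row i has aⱼ where attribute j ∈ Ri, else bᵢⱼ.
Initial tableau (one row per fragment):
  row 1: a1 b12 b13 b14 a5
  row 2: a1 a2 b23 a4 b25
  row 3: a1 a2 b33 b34 b35
  row 4: a1 a2 a3 b44 a5
No row becomes fully distinguished — the join is lossy.

No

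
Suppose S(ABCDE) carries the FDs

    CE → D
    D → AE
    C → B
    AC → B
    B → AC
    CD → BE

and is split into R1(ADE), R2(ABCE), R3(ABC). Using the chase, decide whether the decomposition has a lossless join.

Chase test. Columns are ABCDE; row i has aⱼ where attribute j ∈ Ri, else bᵢⱼ.
Initial tableau (one row per fragment):
  row 1: a1 b12 b13 a4 a5
  row 2: a1 a2 a3 b24 a5
  row 3: a1 a2 a3 b34 b35
No row becomes fully distinguished — the join is lossy.

No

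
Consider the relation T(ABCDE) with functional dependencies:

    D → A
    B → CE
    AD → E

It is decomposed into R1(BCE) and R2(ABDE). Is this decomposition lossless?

Common attributes: R1 ∩ R2 = {BE}.
Closure of {BE}: B → CE applies, adding C. So (BE)⁺ = {BCE}.
This closure contains every attribute of R1, so R1 ∩ R2 → R1. The join is lossless.

Yes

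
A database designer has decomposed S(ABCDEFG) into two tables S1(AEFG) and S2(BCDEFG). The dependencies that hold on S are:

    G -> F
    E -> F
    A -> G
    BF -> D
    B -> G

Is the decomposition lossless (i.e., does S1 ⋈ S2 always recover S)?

No

Common attributes: S1 ∩ S2 = {EFG}.
No dependency enlarges {EFG}, so (EFG)⁺ = {EFG}.
The closure contains neither all of S1 = {AEFG} nor all of S2 = {BCDEFG}, so the common attributes are not a superkey of either fragment. The join is lossy.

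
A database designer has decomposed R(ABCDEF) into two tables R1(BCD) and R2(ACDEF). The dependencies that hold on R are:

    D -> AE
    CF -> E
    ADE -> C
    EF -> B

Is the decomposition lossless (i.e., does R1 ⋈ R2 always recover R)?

Common attributes: R1 ∩ R2 = {CD}.
Closure of {CD}: D → AE applies, adding AE. So (CD)⁺ = {ACDE}.
The closure contains neither all of R1 = {BCD} nor all of R2 = {ACDEF}, so the common attributes are not a superkey of either fragment. The join is lossy.

No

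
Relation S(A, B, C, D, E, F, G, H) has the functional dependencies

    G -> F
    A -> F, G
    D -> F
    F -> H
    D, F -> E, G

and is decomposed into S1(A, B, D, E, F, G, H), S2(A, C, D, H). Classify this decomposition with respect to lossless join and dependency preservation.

lossy but dependency-preserving

Lossless test: (A, D, H)⁺ = {A, D, E, F, G, H}, which is a superkey of neither fragment — lossy.
Dependency preservation: every FD's attributes lie within a single fragment, so each can be enforced locally — preserved.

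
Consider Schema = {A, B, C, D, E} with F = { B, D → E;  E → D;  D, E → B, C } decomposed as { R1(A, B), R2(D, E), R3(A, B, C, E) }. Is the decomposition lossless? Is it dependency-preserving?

Lossless test (chase): Rows 2 and 3 agree on E; apply E→D and equate their D entries. Rows 2 and 3 agree on D, E; apply D, E→B, C and equate their B, C entries. Row 3 is now all distinguished symbols — the join is lossless.
Dependency preservation: the restricted closure of {B, D} across the fragments never reaches {E}, so B, D → E cannot be enforced without a join — not preserved.

lossless but not dependency-preserving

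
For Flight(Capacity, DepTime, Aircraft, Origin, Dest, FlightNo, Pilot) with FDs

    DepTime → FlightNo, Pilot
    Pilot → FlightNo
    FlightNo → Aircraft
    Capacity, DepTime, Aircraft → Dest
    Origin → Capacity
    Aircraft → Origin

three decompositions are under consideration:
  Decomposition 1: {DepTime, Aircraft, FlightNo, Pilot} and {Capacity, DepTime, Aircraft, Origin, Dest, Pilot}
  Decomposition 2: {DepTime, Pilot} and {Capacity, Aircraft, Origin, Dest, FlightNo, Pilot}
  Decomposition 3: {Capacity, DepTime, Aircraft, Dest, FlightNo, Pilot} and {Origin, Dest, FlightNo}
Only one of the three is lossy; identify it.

Decomposition 1: common = {DepTime, Aircraft, Pilot}, closure = {Capacity, DepTime, Aircraft, Origin, Dest, FlightNo, Pilot} → lossless.
Decomposition 2: common = {Pilot}, closure = {Capacity, Aircraft, Origin, FlightNo, Pilot} → lossy.
Decomposition 3: common = {Dest, FlightNo}, closure = {Capacity, Aircraft, Origin, Dest, FlightNo} → lossless.

Decomposition 2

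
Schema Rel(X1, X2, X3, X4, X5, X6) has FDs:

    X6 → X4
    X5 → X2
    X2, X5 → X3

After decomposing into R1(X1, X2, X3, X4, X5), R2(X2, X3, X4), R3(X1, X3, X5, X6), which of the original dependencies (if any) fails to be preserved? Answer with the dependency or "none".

X6 → X4

Check X6 → X4: no single fragment contains all of {X4, X6}, and the restricted closure of {X6} across the fragments never reaches {X4}.
X5 → X2 is preserved.
X2, X5 → X3 is preserved.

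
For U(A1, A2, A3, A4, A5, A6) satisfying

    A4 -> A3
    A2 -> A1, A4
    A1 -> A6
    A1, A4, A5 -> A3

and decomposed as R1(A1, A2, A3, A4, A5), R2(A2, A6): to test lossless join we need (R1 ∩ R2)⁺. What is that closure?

R1 ∩ R2 = {A2}.
A2 → A1, A4 applies, adding A1, A4
A1 → A6 applies, adding A6
A4 → A3 applies, adding A3
Closure: {A1, A2, A3, A4, A6}.

A1, A2, A3, A4, A6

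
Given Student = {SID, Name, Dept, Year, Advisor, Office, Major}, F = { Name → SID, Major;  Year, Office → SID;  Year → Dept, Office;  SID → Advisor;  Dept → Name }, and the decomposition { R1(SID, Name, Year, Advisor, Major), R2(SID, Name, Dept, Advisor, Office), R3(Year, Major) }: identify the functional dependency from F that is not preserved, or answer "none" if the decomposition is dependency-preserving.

Check Year → Dept, Office: no single fragment contains all of {Dept, Year, Office}, and the restricted closure of {Year} across the fragments never reaches {Dept, Office}.
Name → SID, Major is preserved.
Year, Office → SID is preserved.
SID → Advisor is preserved.
Dept → Name is preserved.

Year → Dept, Office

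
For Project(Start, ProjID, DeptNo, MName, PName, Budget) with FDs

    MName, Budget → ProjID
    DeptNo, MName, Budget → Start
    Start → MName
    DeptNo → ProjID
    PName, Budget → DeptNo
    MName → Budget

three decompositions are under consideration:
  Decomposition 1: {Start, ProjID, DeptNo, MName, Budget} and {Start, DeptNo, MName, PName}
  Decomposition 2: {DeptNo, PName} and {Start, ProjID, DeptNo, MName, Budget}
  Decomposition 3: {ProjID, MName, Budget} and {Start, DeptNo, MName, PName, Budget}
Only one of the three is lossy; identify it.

Decomposition 2

Decomposition 1: common = {Start, DeptNo, MName}, closure = {Start, ProjID, DeptNo, MName, Budget} → lossless.
Decomposition 2: common = {DeptNo}, closure = {ProjID, DeptNo} → lossy.
Decomposition 3: common = {MName, Budget}, closure = {ProjID, MName, Budget} → lossless.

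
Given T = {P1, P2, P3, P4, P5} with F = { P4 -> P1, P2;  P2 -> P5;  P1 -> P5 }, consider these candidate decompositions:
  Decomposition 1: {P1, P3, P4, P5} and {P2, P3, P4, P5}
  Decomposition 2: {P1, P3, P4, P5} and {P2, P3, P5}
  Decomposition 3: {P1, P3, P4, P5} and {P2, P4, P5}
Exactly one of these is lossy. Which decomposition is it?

Decomposition 2

Decomposition 1: common = {P3, P4, P5}, closure = {P1, P2, P3, P4, P5} → lossless.
Decomposition 2: common = {P3, P5}, closure = {P3, P5} → lossy.
Decomposition 3: common = {P4, P5}, closure = {P1, P2, P4, P5} → lossless.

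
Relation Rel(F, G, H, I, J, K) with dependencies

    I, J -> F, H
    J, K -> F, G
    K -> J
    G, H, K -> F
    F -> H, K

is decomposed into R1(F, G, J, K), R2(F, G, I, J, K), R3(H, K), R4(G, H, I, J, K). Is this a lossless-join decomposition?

Yes

Chase test. Columns are F, G, H, I, J, K; row i has aⱼ where attribute j ∈ Ri, else bᵢⱼ.
Initial tableau (one row per fragment):
  row 1: a1 a2 b13 b14 a5 a6
  row 2: a1 a2 b23 a4 a5 a6
  row 3: b31 b32 a3 b34 b35 a6
  row 4: b41 a2 a3 a4 a5 a6
Rows 2 and 4 agree on I, J; apply I, J→F, H and equate their F, H entries.
Rows 1 and 3 agree on K; apply K→J and equate their J entries.
Rows 1 and 2 agree on F; apply F→H, K and equate their H, K entries.
Rows 1 and 3 agree on J, K; apply J, K→F, G and equate their F, G entries.
Row 2 is now all distinguished symbols — the join is lossless.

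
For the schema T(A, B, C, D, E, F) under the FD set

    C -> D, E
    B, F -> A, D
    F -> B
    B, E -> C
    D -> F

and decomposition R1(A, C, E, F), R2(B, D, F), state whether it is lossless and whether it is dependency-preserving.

lossless but not dependency-preserving

Lossless test: (F)⁺ = {A, B, D, F}, which contains all of one fragment — lossless.
Dependency preservation: the restricted closure of {B, E} across the fragments never reaches {C}, so B, E → C cannot be enforced without a join — not preserved.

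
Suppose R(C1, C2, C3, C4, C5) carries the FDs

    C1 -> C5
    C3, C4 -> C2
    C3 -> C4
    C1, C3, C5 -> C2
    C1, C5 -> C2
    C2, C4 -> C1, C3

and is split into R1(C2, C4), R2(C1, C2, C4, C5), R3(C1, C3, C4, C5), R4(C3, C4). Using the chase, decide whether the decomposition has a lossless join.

Chase test. Columns are C1, C2, C3, C4, C5; row i has aⱼ where attribute j ∈ Ri, else bᵢⱼ.
Initial tableau (one row per fragment):
  row 1: b11 a2 b13 a4 b15
  row 2: a1 a2 b23 a4 a5
  row 3: a1 b32 a3 a4 a5
  row 4: b41 b42 a3 a4 b45
Rows 3 and 4 agree on C3, C4; apply C3, C4→C2 and equate their C2 entries.
Rows 2 and 3 agree on C1, C5; apply C1, C5→C2 and equate their C2 entries.
Rows 1 and 2 agree on C2, C4; apply C2, C4→C1, C3 and equate their C1, C3 entries.
Rows 1 and 3 agree on C2, C4; apply C2, C4→C1, C3 and equate their C1, C3 entries.
Rows 1 and 4 agree on C2, C4; apply C2, C4→C1, C3 and equate their C1, C3 entries.
Rows 1 and 2 agree on C1; apply C1→C5 and equate their C5 entries.
Rows 1 and 4 agree on C1; apply C1→C5 and equate their C5 entries.
Row 1 is now all distinguished symbols — the join is lossless.

Yes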